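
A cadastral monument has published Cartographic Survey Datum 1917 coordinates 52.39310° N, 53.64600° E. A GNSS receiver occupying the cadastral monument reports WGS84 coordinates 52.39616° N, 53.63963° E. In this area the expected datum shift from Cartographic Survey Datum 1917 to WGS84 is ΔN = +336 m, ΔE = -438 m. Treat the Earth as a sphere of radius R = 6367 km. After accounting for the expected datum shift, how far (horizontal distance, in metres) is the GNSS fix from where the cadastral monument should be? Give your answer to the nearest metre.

Observed coordinate differences: Δφ = +0.00306°, Δλ = -0.00637°.
Converting to metres (1° lat = 111125 m, cos φ = 0.610241): observed ΔN = 340.0 m, observed ΔE = -432.0 m.
Subtracting the expected shift leaves a residual of 340.0 − (336) = 4.0 m north and -432.0 − (-438) = 6.0 m east.
Residual distance = √(4.0² + 6.0²) = 7.3 m.

7 m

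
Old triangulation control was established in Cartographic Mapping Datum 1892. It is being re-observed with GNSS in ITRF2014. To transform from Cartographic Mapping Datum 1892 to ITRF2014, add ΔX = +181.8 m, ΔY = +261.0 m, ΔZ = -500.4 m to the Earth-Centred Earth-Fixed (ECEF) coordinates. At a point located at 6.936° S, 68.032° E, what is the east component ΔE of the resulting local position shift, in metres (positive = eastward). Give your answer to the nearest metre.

ΔE = -71 m

The local east axis at (φ, λ) is (−sin λ, cos λ, 0), so ΔE = −sin(68.032°)·181.8 + cos(68.032°)·261.0 = -70.96 m.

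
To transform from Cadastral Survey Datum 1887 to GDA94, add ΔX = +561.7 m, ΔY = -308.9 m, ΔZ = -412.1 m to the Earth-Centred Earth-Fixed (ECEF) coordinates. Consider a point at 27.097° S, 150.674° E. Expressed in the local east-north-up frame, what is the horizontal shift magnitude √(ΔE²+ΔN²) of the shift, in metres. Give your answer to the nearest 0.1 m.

658.9 m

At φ = -27.097°, λ = 150.674°: sin φ = -0.455498, cos φ = 0.890237, sin λ = 0.489778, cos λ = -0.871847.
ΔE = −sin λ·ΔX + cos λ·ΔY = −(0.489778)·(561.7) + (-0.871847)·(-308.9) = -5.79 m.
ΔN = −sin φ cos λ·ΔX − sin φ sin λ·ΔY + cos φ·ΔZ = −(-0.455498)(-0.871847)(561.7) − (-0.455498)(0.489778)(-308.9) + (0.890237)(-412.1) = -658.85 m.
Horizontal magnitude = √(ΔE² + ΔN²) = √((-5.79)² + (-658.85)²) = 658.87 m.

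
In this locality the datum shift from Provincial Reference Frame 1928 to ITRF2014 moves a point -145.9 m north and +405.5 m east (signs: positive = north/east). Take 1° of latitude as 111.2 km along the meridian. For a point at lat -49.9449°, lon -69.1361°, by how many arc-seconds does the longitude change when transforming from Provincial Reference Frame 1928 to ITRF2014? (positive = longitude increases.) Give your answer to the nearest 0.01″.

At latitude -49.9449°, cos φ = 0.643524.
1° of longitude at this latitude = 111.2 × cos φ = 71.56 km, so Δλ = 405.5 / 71559.9 = 0.0056666° = 20.400″.

Δλ = 20.40″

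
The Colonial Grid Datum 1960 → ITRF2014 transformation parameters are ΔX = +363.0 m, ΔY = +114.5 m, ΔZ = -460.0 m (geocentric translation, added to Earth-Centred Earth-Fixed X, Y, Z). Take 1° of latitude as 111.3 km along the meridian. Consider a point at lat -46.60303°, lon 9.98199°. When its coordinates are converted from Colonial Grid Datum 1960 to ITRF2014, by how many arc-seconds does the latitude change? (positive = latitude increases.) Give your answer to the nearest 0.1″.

sin φ = -0.726611, cos φ = 0.687049, sin λ = 0.173339, cos λ = 0.984862.
North component: ΔN = −sin φ cos λ·ΔX − sin φ sin λ·ΔY + cos φ·ΔZ = −(-0.726611)(0.984862)(363.0) − (-0.726611)(0.173339)(114.5) + (0.687049)(-460.0) = -41.85 m.
1° of latitude spans 111300 m, so Δφ = -41.85 / 111300 × 3600 = -1.354″.

Δφ = -1.4″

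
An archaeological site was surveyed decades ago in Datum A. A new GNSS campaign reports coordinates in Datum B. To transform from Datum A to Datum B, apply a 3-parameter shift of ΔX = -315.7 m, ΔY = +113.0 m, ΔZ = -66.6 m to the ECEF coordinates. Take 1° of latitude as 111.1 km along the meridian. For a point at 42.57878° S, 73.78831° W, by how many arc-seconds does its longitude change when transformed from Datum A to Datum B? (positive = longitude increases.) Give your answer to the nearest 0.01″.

sin φ = -0.676603, cos φ = 0.736348, sin λ = -0.960237, cos λ = 0.279187.
East component: ΔE = −sin λ·ΔX + cos λ·ΔY = −(-0.960237)(-315.7) + (0.279187)(113.0) = -271.60 m.
1° of latitude spans 111100 m; at latitude φ, 1° of longitude spans that × cos φ = 81808.2 m, so Δλ = -271.60 / 81808.2 × 3600 = -11.952″.

Δλ = -11.95″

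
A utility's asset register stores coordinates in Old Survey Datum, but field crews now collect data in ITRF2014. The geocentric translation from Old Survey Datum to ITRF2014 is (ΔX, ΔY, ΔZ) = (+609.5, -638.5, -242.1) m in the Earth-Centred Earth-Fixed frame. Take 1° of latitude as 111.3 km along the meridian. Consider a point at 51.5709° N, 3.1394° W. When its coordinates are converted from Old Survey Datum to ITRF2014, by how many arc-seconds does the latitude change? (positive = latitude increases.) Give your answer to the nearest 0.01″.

Δφ = -21.17″

sin φ = 0.783378, cos φ = 0.621546, sin λ = -0.054765, cos λ = 0.998499.
North component: ΔN = −sin φ cos λ·ΔX − sin φ sin λ·ΔY + cos φ·ΔZ = −(0.783378)(0.998499)(609.5) − (0.783378)(-0.054765)(-638.5) + (0.621546)(-242.1) = -654.62 m.
1° of latitude spans 111300 m, so Δφ = -654.62 / 111300 × 3600 = -21.174″.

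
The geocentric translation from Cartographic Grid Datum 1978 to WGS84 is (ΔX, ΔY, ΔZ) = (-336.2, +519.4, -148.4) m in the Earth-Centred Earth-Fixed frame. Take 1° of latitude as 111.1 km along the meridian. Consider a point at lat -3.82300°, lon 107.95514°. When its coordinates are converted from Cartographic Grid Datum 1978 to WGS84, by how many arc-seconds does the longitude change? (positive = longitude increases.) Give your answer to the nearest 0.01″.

sin φ = -0.066674, cos φ = 0.997775, sin λ = 0.951298, cos λ = -0.308272.
East component: ΔE = −sin λ·ΔX + cos λ·ΔY = −(0.951298)(-336.2) + (-0.308272)(519.4) = 159.71 m.
1° of latitude spans 111100 m; at latitude φ, 1° of longitude spans that × cos φ = 110852.8 m, so Δλ = 159.71 / 110852.8 × 3600 = 5.187″.

Δλ = 5.19″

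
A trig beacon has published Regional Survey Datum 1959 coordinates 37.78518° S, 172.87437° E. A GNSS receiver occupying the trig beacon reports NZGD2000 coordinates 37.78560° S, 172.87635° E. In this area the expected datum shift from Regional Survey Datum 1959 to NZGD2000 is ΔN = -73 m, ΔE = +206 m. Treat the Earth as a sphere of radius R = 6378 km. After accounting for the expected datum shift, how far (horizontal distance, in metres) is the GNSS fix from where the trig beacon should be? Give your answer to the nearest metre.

Observed coordinate differences: Δφ = -0.00042°, Δλ = +0.00198°.
Converting to metres (1° lat = 111317 m, cos φ = 0.790314): observed ΔN = -46.8 m, observed ΔE = 174.2 m.
Subtracting the expected shift leaves a residual of -46.8 − (-73) = 26.2 m north and 174.2 − (206) = -31.8 m east.
Residual distance = √(26.2² + (-31.8)²) = 41.2 m.

41 m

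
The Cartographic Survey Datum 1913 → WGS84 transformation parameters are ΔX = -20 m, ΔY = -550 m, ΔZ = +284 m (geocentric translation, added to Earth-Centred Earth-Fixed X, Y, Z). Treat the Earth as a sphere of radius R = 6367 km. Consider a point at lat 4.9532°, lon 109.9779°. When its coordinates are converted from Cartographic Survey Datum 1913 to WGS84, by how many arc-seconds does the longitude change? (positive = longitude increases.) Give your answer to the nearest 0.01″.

sin φ = 0.086342, cos φ = 0.996266, sin λ = 0.939824, cos λ = -0.341658.
East component: ΔE = −sin λ·ΔX + cos λ·ΔY = −(0.939824)(-20) + (-0.341658)(-550) = 206.71 m.
1° of latitude spans πR/180 = 111125 m; at latitude φ, 1° of longitude spans that × cos φ = 110710.1 m, so Δλ = 206.71 / 110710.1 × 3600 = 6.722″.

Δλ = 6.72″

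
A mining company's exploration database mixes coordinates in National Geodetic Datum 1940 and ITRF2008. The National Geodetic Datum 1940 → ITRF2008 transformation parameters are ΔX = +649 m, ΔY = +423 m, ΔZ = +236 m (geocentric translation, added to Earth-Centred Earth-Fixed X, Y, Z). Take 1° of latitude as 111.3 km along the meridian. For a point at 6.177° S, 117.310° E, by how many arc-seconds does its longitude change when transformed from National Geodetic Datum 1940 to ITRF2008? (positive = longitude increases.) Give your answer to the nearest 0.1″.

sin φ = -0.107600, cos φ = 0.994194, sin λ = 0.888537, cos λ = -0.458805.
East component: ΔE = −sin λ·ΔX + cos λ·ΔY = −(0.888537)(649) + (-0.458805)(423) = -770.73 m.
1° of latitude spans 111300 m; at latitude φ, 1° of longitude spans that × cos φ = 110653.8 m, so Δλ = -770.73 / 110653.8 × 3600 = -25.075″.

Δλ = -25.1″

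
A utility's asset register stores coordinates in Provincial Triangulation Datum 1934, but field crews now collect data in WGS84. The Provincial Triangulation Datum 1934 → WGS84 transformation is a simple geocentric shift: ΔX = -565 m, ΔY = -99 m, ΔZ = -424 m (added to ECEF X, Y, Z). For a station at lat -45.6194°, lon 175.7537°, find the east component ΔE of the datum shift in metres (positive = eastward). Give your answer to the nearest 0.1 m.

ΔE = 140.6 m

At φ = -45.6194°, λ = 175.7537°: sin φ = -0.714710, cos φ = 0.699421, sin λ = 0.074044, cos λ = -0.997255.
ΔE = −sin λ·ΔX + cos λ·ΔY = −(0.074044)·(-565) + (-0.997255)·(-99) = 140.56 m.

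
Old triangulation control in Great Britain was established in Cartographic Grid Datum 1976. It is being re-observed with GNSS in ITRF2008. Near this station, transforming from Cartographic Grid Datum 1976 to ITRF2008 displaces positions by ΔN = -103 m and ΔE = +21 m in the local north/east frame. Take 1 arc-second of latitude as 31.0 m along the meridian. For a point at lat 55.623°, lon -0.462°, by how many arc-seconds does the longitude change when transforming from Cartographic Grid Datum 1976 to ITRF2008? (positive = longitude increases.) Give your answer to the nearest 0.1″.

At latitude 55.623°, cos φ = 0.564636.
1″ of longitude at this latitude = 31.00 × cos φ = 17.5037 m, so Δλ = 21.0 / 17.5037 = 1.200″.

Δλ = 1.2″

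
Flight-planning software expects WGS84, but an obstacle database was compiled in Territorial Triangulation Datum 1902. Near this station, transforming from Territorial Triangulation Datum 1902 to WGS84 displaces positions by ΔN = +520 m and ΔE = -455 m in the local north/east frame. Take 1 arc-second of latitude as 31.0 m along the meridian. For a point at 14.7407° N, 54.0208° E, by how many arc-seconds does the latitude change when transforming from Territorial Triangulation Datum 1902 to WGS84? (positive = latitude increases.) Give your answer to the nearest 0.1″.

Δφ = 16.8″

1″ of latitude = 31.00 m, so Δφ = 520.0 / 31.00 = 16.774″.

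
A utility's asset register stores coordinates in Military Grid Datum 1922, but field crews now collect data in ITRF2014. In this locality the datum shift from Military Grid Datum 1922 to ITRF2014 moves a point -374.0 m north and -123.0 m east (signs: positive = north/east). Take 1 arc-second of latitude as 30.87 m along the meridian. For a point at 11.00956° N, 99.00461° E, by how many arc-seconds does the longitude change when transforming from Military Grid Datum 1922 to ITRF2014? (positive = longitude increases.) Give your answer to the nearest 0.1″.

At latitude 11.00956°, cos φ = 0.981595.
1″ of longitude at this latitude = 30.87 × cos φ = 30.3018 m, so Δλ = -123.0 / 30.3018 = -4.059″.

Δλ = -4.1″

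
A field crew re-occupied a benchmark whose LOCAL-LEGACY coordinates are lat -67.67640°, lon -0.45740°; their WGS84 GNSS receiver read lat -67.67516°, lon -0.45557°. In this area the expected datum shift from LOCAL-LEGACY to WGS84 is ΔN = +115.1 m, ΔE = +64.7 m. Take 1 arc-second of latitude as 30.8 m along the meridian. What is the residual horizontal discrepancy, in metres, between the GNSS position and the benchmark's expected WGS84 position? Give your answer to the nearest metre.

Observed coordinate differences: Δφ = +0.00124°, Δλ = +0.00183°.
Converting to metres (1° lat = 110880 m, cos φ = 0.379837): observed ΔN = 137.5 m, observed ΔE = 77.1 m.
Subtracting the expected shift leaves a residual of 137.5 − (115.1) = 22.4 m north and 77.1 − (64.7) = 12.4 m east.
Residual distance = √(22.4² + 12.4²) = 25.6 m.

26 m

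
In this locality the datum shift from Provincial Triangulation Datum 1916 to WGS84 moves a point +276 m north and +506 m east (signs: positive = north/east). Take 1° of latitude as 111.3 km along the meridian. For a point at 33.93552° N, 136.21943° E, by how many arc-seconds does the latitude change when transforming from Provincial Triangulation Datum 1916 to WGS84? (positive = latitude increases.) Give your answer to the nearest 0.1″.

Δφ = 8.9″

1° of latitude = 111.3 km, so Δφ = 276.0 / 111300 = 0.0024798° = 8.927″.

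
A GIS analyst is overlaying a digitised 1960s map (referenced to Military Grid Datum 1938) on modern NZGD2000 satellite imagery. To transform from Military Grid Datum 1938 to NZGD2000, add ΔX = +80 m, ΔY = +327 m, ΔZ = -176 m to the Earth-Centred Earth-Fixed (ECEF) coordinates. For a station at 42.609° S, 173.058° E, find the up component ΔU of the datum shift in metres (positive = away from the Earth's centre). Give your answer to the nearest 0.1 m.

The local up (radial) axis is (cos φ cos λ, cos φ sin λ, sin φ), giving ΔU = -58.448 + 29.088 + 119.151 = 89.79 m.

ΔU = 89.8 m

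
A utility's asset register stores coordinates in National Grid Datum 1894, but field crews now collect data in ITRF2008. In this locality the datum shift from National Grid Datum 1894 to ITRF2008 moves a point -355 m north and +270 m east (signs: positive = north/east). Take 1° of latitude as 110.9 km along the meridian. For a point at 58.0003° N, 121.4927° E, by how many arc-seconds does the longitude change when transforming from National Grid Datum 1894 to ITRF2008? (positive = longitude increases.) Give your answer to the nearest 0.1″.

At latitude 58.0003°, cos φ = 0.529915.
1° of longitude at this latitude = 110.9 × cos φ = 58.77 km, so Δλ = 270.0 / 58767.6 = 0.0045944° = 16.540″.

Δλ = 16.5″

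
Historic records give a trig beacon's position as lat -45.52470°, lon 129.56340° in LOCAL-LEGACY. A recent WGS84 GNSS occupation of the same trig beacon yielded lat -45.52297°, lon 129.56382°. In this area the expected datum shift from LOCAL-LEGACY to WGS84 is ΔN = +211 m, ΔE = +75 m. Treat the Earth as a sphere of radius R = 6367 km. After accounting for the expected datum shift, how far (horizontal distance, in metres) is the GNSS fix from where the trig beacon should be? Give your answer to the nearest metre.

46 m

Observed coordinate differences: Δφ = +0.00173°, Δλ = +0.00042°.
Converting to metres (1° lat = 111125 m, cos φ = 0.700602): observed ΔN = 192.2 m, observed ΔE = 32.7 m.
Subtracting the expected shift leaves a residual of 192.2 − (211) = -18.8 m north and 32.7 − (75) = -42.3 m east.
Residual distance = √((-18.8)² + (-42.3)²) = 46.3 m.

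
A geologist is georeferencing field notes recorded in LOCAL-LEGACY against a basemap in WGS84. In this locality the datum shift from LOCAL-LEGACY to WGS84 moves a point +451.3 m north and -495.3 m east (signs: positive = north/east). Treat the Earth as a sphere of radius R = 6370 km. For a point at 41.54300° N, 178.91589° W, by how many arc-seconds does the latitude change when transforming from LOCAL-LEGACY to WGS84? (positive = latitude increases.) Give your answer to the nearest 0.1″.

On a sphere of radius R, 1 rad of latitude = R, so Δφ = ΔN / R = 451.3 / 6370000 = 7.0848e-05 rad = 14.613″.

Δφ = 14.6″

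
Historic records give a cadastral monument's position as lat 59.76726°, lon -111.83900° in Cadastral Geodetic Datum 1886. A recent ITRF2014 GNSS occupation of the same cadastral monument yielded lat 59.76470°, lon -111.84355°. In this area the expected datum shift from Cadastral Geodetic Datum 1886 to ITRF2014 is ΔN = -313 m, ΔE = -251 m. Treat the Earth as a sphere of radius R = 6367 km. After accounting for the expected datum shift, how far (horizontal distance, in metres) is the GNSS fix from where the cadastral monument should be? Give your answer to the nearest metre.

Observed coordinate differences: Δφ = -0.00256°, Δλ = -0.00455°.
Converting to metres (1° lat = 111125 m, cos φ = 0.503514): observed ΔN = -284.5 m, observed ΔE = -254.6 m.
Subtracting the expected shift leaves a residual of -284.5 − (-313) = 28.5 m north and -254.6 − (-251) = -3.6 m east.
Residual distance = √(28.5² + (-3.6)²) = 28.7 m.

29 m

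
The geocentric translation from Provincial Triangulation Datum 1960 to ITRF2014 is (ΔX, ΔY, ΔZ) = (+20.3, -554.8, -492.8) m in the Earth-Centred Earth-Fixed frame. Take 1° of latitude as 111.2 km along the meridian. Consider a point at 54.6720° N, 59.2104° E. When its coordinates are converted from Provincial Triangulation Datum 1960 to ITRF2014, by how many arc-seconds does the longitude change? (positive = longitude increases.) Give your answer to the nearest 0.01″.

sin φ = 0.815855, cos φ = 0.578256, sin λ = 0.859053, cos λ = 0.511887.
East component: ΔE = −sin λ·ΔX + cos λ·ΔY = −(0.859053)(20.3) + (0.511887)(-554.8) = -301.43 m.
1° of latitude spans 111200 m; at latitude φ, 1° of longitude spans that × cos φ = 64302.1 m, so Δλ = -301.43 / 64302.1 × 3600 = -16.876″.

Δλ = -16.88″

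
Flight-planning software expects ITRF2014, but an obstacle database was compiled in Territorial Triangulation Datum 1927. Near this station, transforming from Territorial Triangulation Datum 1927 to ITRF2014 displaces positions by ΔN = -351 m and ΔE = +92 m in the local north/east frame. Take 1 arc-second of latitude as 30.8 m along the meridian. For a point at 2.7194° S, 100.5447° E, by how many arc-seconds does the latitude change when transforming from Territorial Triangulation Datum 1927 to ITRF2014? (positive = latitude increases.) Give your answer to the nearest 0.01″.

1″ of latitude = 30.80 m, so Δφ = -351.0 / 30.80 = -11.396″.

Δφ = -11.40″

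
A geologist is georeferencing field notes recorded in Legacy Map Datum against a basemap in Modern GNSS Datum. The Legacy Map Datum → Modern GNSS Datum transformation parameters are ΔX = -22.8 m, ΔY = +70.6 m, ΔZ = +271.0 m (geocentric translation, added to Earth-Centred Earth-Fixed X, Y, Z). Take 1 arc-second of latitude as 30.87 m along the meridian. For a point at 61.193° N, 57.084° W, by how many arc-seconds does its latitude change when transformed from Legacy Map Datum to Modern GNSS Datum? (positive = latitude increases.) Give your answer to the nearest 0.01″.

sin φ = 0.876248, cos φ = 0.481861, sin λ = -0.839468, cos λ = 0.543409.
North component: ΔN = −sin φ cos λ·ΔX − sin φ sin λ·ΔY + cos φ·ΔZ = −(0.876248)(0.543409)(-22.8) − (0.876248)(-0.839468)(70.6) + (0.481861)(271.0) = 193.37 m.
1° of latitude spans 3600 × 30.87 = 111132 m, so Δφ = 193.37 / 111132 × 3600 = 6.264″.

Δφ = 6.26″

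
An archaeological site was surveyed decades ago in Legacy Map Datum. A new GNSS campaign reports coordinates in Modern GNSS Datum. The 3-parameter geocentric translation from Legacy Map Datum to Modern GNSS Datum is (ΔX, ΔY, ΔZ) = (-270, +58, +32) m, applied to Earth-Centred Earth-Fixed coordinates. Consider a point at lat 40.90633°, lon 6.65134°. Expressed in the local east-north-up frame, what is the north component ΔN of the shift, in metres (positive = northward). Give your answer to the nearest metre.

The local north axis is (−sin φ cos λ, −sin φ sin λ, cos φ), giving ΔN = 175.613 − 4.399 + 24.185 = 195.40 m.

ΔN = 195 m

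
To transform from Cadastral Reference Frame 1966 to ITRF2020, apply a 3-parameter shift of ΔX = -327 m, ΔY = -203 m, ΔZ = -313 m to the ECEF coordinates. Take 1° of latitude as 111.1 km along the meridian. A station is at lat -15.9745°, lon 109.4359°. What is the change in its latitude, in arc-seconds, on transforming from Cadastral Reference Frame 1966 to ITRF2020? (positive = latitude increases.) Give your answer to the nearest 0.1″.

sin φ = -0.275210, cos φ = 0.961384, sin λ = 0.943014, cos λ = -0.332752.
North component: ΔN = −sin φ cos λ·ΔX − sin φ sin λ·ΔY + cos φ·ΔZ = −(-0.275210)(-0.332752)(-327) − (-0.275210)(0.943014)(-203) + (0.961384)(-313) = -323.65 m.
1° of latitude spans 111100 m, so Δφ = -323.65 / 111100 × 3600 = -10.487″.

Δφ = -10.5″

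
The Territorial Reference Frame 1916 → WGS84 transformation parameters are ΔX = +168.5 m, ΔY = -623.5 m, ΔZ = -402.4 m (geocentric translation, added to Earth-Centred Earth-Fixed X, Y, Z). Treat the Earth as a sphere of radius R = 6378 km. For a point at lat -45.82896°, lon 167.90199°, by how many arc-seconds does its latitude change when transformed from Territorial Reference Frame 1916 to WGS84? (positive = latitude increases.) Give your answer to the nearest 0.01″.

Δφ = -15.92″

sin φ = -0.717263, cos φ = 0.696803, sin λ = 0.209585, cos λ = -0.977791.
North component: ΔN = −sin φ cos λ·ΔX − sin φ sin λ·ΔY + cos φ·ΔZ = −(-0.717263)(-0.977791)(168.5) − (-0.717263)(0.209585)(-623.5) + (0.696803)(-402.4) = -492.30 m.
1° of latitude spans πR/180 = 111317 m, so Δφ = -492.30 / 111317 × 3600 = -15.921″.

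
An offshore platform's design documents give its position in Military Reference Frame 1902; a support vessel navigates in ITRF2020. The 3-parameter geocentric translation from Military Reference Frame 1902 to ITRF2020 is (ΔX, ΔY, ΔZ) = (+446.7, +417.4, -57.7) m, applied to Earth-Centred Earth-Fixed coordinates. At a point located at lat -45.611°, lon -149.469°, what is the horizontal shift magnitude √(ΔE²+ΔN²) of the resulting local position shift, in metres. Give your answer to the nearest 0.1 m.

At φ = -45.611°, λ = -149.469°: sin φ = -0.714607, cos φ = 0.699526, sin λ = -0.508004, cos λ = -0.861354.
ΔE = −sin λ·ΔX + cos λ·ΔY = −(-0.508004)·(446.7) + (-0.861354)·(417.4) = -132.60 m.
ΔN = −sin φ cos λ·ΔX − sin φ sin λ·ΔY + cos φ·ΔZ = −(-0.714607)(-0.861354)(446.7) − (-0.714607)(-0.508004)(417.4) + (0.699526)(-57.7) = -466.85 m.
Horizontal magnitude = √(ΔE² + ΔN²) = √((-132.60)² + (-466.85)²) = 485.31 m.

485.3 m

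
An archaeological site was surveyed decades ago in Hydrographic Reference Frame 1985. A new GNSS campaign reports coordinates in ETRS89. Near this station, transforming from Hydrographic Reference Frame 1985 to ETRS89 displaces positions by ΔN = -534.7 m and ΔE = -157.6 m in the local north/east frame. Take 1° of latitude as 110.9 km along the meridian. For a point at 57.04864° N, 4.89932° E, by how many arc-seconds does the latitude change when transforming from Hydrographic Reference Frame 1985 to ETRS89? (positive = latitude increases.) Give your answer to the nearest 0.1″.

1° of latitude = 110.9 km, so Δφ = -534.7 / 110900 = -0.0048215° = -17.357″.

Δφ = -17.4″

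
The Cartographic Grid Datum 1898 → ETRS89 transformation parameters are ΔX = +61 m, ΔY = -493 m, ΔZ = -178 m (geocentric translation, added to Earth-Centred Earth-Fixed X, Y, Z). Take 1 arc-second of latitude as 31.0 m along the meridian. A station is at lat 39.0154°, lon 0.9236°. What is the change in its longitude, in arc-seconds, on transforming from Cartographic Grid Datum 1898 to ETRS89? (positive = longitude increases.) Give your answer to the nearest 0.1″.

Δλ = -20.5″

sin φ = 0.629529, cos φ = 0.776977, sin λ = 0.016119, cos λ = 0.999870.
East component: ΔE = −sin λ·ΔX + cos λ·ΔY = −(0.016119)(61) + (0.999870)(-493) = -493.92 m.
1° of latitude spans 3600 × 31.00 = 111600 m; at latitude φ, 1° of longitude spans that × cos φ = 86710.6 m, so Δλ = -493.92 / 86710.6 × 3600 = -20.506″.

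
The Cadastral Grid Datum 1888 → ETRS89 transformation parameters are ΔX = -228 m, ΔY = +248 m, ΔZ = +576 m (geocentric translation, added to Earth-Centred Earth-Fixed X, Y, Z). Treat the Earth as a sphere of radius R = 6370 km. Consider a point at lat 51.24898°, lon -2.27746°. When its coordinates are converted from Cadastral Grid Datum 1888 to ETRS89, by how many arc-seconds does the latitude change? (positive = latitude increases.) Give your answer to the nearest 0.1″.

Δφ = 17.7″

sin φ = 0.779873, cos φ = 0.625937, sin λ = -0.039739, cos λ = 0.999210.
North component: ΔN = −sin φ cos λ·ΔX − sin φ sin λ·ΔY + cos φ·ΔZ = −(0.779873)(0.999210)(-228) − (0.779873)(-0.039739)(248) + (0.625937)(576) = 545.90 m.
1° of latitude spans πR/180 = 111177 m, so Δφ = 545.90 / 111177 × 3600 = 17.676″.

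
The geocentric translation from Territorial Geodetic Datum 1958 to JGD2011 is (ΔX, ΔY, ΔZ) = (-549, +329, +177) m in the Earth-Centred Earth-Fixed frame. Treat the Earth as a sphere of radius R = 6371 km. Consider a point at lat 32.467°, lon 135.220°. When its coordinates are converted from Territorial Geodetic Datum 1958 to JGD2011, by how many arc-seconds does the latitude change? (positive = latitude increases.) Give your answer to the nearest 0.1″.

Δφ = -6.0″

sin φ = 0.536814, cos φ = 0.843701, sin λ = 0.704386, cos λ = -0.709817.
North component: ΔN = −sin φ cos λ·ΔX − sin φ sin λ·ΔY + cos φ·ΔZ = −(0.536814)(-0.709817)(-549) − (0.536814)(0.704386)(329) + (0.843701)(177) = -184.26 m.
1° of latitude spans πR/180 = 111195 m, so Δφ = -184.26 / 111195 × 3600 = -5.965″.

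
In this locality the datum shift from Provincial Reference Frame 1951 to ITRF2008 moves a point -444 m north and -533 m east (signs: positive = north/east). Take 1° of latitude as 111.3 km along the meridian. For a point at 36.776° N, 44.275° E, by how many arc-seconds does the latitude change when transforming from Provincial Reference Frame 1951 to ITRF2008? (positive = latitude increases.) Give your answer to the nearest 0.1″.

Δφ = -14.4″

1° of latitude = 111.3 km, so Δφ = -444.0 / 111300 = -0.0039892° = -14.361″.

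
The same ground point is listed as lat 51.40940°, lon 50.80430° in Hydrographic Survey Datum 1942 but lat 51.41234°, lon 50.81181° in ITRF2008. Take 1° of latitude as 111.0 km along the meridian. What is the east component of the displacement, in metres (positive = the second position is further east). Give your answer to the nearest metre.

Δφ = 51.41234° − 51.40940° = +0.00294°; Δλ = 50.81181° − 50.80430° = +0.00751°.
ΔN = Δφ × 111000 = 326.3 m; ΔE = Δλ × 111000 × cos(51.40940°) = +0.00751 × 111000 × 0.623751 = 520.0 m.

ΔE = 520 m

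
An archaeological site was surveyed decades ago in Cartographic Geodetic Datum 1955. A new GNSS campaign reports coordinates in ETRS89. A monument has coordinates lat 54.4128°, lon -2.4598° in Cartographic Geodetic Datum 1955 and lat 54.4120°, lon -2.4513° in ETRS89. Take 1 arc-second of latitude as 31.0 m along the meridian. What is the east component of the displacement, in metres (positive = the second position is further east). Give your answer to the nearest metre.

Δφ = 54.4120° − 54.4128° = -0.0008°; Δλ = -2.4513° − -2.4598° = +0.0085°.
1° of latitude = 3600 × 31.00 = 111600 m.
ΔN = Δφ × 111600 = -89.3 m; ΔE = Δλ × 111600 × cos(54.4128°) = +0.0085 × 111600 × 0.581941 = 552.0 m.

ΔE = 552 m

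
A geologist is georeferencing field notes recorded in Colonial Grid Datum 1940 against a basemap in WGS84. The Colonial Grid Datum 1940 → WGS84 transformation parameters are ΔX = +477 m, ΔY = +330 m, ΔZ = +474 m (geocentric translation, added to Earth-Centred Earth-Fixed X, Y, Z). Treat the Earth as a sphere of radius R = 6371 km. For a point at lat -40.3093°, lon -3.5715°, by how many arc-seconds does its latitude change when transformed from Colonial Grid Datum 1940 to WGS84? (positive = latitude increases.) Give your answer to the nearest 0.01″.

sin φ = -0.646914, cos φ = 0.762563, sin λ = -0.062294, cos λ = 0.998058.
North component: ΔN = −sin φ cos λ·ΔX − sin φ sin λ·ΔY + cos φ·ΔZ = −(-0.646914)(0.998058)(477) − (-0.646914)(-0.062294)(330) + (0.762563)(474) = 656.13 m.
1° of latitude spans πR/180 = 111195 m, so Δφ = 656.13 / 111195 × 3600 = 21.243″.

Δφ = 21.24″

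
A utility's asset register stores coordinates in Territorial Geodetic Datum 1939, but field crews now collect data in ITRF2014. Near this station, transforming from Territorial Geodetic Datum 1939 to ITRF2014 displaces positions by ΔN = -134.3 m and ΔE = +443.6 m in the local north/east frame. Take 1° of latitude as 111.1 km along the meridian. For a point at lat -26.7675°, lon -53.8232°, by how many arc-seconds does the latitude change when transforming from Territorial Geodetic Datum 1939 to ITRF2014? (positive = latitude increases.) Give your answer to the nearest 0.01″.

1° of latitude = 111.1 km, so Δφ = -134.3 / 111100 = -0.0012088° = -4.352″.

Δφ = -4.35″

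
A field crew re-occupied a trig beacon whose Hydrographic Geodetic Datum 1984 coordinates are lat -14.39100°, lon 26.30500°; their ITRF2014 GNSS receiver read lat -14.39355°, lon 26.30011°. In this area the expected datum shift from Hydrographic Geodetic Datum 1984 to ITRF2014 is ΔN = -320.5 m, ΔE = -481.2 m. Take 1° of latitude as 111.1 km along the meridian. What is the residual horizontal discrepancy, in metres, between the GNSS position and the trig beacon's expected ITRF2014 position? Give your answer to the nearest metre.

Observed coordinate differences: Δφ = -0.00255°, Δλ = -0.00489°.
Converting to metres (1° lat = 111100 m, cos φ = 0.968622): observed ΔN = -283.3 m, observed ΔE = -526.2 m.
Subtracting the expected shift leaves a residual of -283.3 − (-320.5) = 37.2 m north and -526.2 − (-481.2) = -45.0 m east.
Residual distance = √(37.2² + (-45.0)²) = 58.4 m.

58 m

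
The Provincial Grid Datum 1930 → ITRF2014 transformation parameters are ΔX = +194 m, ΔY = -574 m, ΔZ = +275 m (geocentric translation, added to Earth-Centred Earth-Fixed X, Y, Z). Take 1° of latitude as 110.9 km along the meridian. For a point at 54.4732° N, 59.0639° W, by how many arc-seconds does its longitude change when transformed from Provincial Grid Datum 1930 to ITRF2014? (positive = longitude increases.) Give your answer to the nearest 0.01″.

sin φ = 0.813844, cos φ = 0.581084, sin λ = -0.857741, cos λ = 0.514082.
East component: ΔE = −sin λ·ΔX + cos λ·ΔY = −(-0.857741)(194) + (0.514082)(-574) = -128.68 m.
1° of latitude spans 110900 m; at latitude φ, 1° of longitude spans that × cos φ = 64442.2 m, so Δλ = -128.68 / 64442.2 × 3600 = -7.189″.

Δλ = -7.19″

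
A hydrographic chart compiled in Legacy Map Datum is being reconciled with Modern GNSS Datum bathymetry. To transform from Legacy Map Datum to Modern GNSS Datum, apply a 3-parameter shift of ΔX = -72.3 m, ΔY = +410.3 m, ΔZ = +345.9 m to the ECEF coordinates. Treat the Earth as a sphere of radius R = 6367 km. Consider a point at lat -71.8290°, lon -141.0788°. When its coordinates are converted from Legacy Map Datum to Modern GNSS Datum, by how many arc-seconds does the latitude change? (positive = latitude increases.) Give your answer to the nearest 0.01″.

sin φ = -0.950130, cos φ = 0.311854, sin λ = -0.628251, cos λ = -0.778011.
North component: ΔN = −sin φ cos λ·ΔX − sin φ sin λ·ΔY + cos φ·ΔZ = −(-0.950130)(-0.778011)(-72.3) − (-0.950130)(-0.628251)(410.3) + (0.311854)(345.9) = -83.60 m.
1° of latitude spans πR/180 = 111125 m, so Δφ = -83.60 / 111125 × 3600 = -2.708″.

Δφ = -2.71″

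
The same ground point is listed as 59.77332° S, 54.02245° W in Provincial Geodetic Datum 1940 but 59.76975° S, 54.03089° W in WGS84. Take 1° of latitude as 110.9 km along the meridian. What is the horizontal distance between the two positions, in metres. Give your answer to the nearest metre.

615 m

Δφ = -59.76975° − -59.77332° = +0.00357°; Δλ = -54.03089° − -54.02245° = -0.00844°.
ΔN = Δφ × 110900 = 395.9 m; ΔE = Δλ × 110900 × cos(-59.77332°) = -0.00844 × 110900 × 0.503422 = -471.2 m.
Distance = √(ΔE² + ΔN²) = √((-471.2)² + 395.9²) = 615.4 m.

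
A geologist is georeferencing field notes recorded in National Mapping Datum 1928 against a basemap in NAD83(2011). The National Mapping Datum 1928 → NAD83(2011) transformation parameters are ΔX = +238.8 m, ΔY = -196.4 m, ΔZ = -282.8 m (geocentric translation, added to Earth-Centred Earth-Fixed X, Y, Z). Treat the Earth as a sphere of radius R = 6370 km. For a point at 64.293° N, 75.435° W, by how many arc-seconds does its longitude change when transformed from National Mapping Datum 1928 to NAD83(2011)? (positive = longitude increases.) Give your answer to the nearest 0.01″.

Δλ = 13.57″

sin φ = 0.901024, cos φ = 0.433769, sin λ = -0.967863, cos λ = 0.251478.
East component: ΔE = −sin λ·ΔX + cos λ·ΔY = −(-0.967863)(238.8) + (0.251478)(-196.4) = 181.74 m.
1° of latitude spans πR/180 = 111177 m; at latitude φ, 1° of longitude spans that × cos φ = 48225.4 m, so Δλ = 181.74 / 48225.4 × 3600 = 13.566″.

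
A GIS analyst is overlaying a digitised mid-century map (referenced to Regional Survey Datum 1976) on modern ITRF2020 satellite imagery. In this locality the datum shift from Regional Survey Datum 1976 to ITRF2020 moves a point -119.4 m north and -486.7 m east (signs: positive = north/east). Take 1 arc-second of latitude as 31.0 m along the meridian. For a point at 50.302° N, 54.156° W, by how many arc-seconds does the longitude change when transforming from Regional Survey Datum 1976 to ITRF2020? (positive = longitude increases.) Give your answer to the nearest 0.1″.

Δλ = -24.6″

At latitude 50.302°, cos φ = 0.638741.
1″ of longitude at this latitude = 31.00 × cos φ = 19.8010 m, so Δλ = -486.7 / 19.8010 = -24.580″.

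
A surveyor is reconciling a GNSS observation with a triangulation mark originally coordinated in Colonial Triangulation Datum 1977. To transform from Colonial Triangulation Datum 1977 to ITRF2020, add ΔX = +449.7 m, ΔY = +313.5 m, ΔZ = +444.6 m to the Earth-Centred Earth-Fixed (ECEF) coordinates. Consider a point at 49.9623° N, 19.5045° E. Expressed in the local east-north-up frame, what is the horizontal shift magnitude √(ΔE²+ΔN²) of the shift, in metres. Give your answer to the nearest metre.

The local east axis at (φ, λ) is (−sin λ, cos λ, 0), so ΔE = −sin(19.5045°)·449.7 + cos(19.5045°)·313.5 = 145.36 m.
The local north axis is (−sin φ cos λ, −sin φ sin λ, cos φ), giving ΔN = -324.542 − 80.139 + 286.007 = -118.67 m.
Horizontal magnitude = √(ΔE² + ΔN²) = √(145.36² + (-118.67)²) = 187.65 m.

188 m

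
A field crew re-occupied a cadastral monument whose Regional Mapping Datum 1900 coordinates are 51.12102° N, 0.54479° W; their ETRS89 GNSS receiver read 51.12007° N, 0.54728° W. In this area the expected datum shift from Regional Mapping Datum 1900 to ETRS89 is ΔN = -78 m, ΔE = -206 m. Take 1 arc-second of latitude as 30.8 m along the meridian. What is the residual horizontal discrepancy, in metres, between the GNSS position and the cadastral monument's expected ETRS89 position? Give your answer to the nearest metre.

43 m

Observed coordinate differences: Δφ = -0.00095°, Δλ = -0.00249°.
Converting to metres (1° lat = 110880 m, cos φ = 0.627678): observed ΔN = -105.3 m, observed ΔE = -173.3 m.
Subtracting the expected shift leaves a residual of -105.3 − (-78) = -27.3 m north and -173.3 − (-206) = 32.7 m east.
Residual distance = √((-27.3)² + 32.7²) = 42.6 m.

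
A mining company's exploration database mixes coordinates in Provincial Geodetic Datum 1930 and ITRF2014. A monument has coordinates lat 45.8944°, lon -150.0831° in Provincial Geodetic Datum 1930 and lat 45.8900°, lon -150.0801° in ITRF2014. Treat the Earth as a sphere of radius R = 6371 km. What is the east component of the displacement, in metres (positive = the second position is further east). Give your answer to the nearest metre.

Δφ = 45.8900° − 45.8944° = -0.0044°; Δλ = -150.0801° − -150.0831° = +0.0030°.
1° along a meridian = πR/180 = 111195 m.
ΔN = Δφ × 111195 = -489.3 m; ΔE = Δλ × 111195 × cos(45.8944°) = +0.0030 × 111195 × 0.695983 = 232.2 m.

ΔE = 232 m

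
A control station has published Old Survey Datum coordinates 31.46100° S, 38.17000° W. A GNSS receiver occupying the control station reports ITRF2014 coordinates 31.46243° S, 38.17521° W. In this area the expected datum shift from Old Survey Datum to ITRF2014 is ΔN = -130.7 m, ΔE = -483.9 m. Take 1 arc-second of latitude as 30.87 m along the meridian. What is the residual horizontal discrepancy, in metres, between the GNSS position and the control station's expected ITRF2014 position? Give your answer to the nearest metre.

Observed coordinate differences: Δφ = -0.00143°, Δλ = -0.00521°.
Converting to metres (1° lat = 111132 m, cos φ = 0.852996): observed ΔN = -158.9 m, observed ΔE = -493.9 m.
Subtracting the expected shift leaves a residual of -158.9 − (-130.7) = -28.2 m north and -493.9 − (-483.9) = -10.0 m east.
Residual distance = √((-28.2)² + (-10.0)²) = 29.9 m.

30 m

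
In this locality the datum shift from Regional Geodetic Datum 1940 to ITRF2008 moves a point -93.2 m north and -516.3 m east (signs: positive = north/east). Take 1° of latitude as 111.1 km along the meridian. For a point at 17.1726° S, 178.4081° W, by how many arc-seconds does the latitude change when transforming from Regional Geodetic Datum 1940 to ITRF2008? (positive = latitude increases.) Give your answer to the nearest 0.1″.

Δφ = -3.0″

1° of latitude = 111.1 km, so Δφ = -93.2 / 111100 = -0.0008389° = -3.020″.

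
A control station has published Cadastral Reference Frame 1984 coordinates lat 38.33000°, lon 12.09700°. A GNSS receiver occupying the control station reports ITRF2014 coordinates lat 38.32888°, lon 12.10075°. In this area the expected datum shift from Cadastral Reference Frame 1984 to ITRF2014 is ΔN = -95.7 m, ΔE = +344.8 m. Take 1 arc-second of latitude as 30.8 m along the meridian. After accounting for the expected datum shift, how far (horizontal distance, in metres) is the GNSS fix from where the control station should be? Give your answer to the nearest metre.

34 m

Observed coordinate differences: Δφ = -0.00112°, Δλ = +0.00375°.
Converting to metres (1° lat = 110880 m, cos φ = 0.784452): observed ΔN = -124.2 m, observed ΔE = 326.2 m.
Subtracting the expected shift leaves a residual of -124.2 − (-95.7) = -28.5 m north and 326.2 − (344.8) = -18.6 m east.
Residual distance = √((-28.5)² + (-18.6)²) = 34.0 m.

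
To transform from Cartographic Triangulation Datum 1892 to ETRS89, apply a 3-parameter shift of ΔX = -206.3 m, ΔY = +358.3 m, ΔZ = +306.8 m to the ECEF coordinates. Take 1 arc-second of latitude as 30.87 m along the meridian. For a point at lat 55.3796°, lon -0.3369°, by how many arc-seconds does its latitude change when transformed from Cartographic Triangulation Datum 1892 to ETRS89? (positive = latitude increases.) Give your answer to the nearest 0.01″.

Δφ = 11.20″

sin φ = 0.822934, cos φ = 0.568137, sin λ = -0.005880, cos λ = 0.999983.
North component: ΔN = −sin φ cos λ·ΔX − sin φ sin λ·ΔY + cos φ·ΔZ = −(0.822934)(0.999983)(-206.3) − (0.822934)(-0.005880)(358.3) + (0.568137)(306.8) = 345.81 m.
1° of latitude spans 3600 × 30.87 = 111132 m, so Δφ = 345.81 / 111132 × 3600 = 11.202″.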